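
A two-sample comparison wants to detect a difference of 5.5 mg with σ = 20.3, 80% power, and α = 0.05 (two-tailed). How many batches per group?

n per group = 2(z_α/2 + z_β)²σ²/d² = 2×(1.96 + 0.84)²×20.3²/5.5² = 213.6 → n = 214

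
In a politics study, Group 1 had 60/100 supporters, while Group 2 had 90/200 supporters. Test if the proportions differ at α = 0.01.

p̂₁ = 0.6, p̂₂ = 0.45, pooled p̂ = 0.5. z = 2.449. Critical: ±2.576. Fail to reject H₀.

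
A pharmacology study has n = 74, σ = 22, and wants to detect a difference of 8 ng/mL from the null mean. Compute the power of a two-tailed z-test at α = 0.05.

SE = σ/√n = 22/√74 = 2.557. Non-centrality λ = d/SE = 8/2.557 = 3.128. Power ≈ Φ(λ - z_{α/2}) = Φ(3.128 - 1.96) = Φ(1.168) = 0.879.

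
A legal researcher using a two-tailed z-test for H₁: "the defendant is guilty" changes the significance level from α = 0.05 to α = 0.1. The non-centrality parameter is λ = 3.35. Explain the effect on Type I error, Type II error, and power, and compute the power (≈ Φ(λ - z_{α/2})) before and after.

Increasing α from 0.05 to 0.1:
• Type I error rate increases (α is the Type I rate by definition).
• Critical value moves from z_{α/2} = 1.96 to 1.645, so power = Φ(λ - z_{α/2}) goes from Φ(3.35 - 1.96) = 0.918 to Φ(3.35 - 1.645) = 0.956.
• Type II error rate β = 1 - power therefore decreases (0.082 → 0.044).
Appropriate when false negatives are costly — here, acquitting a guilty person.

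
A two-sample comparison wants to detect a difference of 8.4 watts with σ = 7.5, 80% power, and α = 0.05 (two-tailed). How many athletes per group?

n per group = 2(z_α/2 + z_β)²σ²/d² = 2×(1.96 + 0.84)²×7.5²/8.4² = 12.5 → n = 13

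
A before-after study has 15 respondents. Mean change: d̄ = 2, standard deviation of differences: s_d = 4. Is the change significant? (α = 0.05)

t = d̄/(s_d/√n) = 2/(4/√15) = 1.936. df = 14, critical t = ±2.145. Fail to reject H₀.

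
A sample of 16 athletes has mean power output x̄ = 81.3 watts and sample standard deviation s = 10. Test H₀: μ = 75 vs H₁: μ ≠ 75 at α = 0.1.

t = (x̄ - μ₀)/(s/√n) = (81.3 - 75)/(10/√16) = 2.52. df = 15, critical t = ±1.753. Reject H₀.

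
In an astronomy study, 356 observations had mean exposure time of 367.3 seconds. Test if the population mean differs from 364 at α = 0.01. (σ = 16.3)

z = (x̄ - μ₀)/(σ/√n) = (367.3 - 364)/(16.3/√356) = 3.82. Critical value: ±2.576. Since |3.82| > 2.576, Reject H₀.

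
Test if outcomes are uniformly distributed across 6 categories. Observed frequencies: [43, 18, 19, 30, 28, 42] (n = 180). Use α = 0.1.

Expected = 30 each. χ² = Σ(O-E)²/E = 19.4. df = 5, critical value = 9.236. Reject H₀.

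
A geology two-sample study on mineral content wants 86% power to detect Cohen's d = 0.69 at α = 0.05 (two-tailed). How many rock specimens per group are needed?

z_{α/2} = 1.96, z_β = Φ⁻¹(0.86) = 1.08. For medium effect (d = 0.69): n per group = 2(z_{α/2} + z_β)²/d² = 2(1.96 + 1.08)²/0.69² = 38.8 → 39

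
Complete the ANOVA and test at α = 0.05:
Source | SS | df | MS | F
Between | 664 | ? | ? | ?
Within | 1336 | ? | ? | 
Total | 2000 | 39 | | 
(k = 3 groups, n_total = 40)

df_between = 2, df_within = 37. MS_between = 332.0, MS_within = 36.11. F = 9.195, F_crit ≈ 3.252. Reject H₀.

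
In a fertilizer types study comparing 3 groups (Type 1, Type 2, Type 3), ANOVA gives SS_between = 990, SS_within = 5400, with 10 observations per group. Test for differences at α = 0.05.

df_between = 2, df_within = 27. F = MS_between/MS_within = 495.0/200.0 = 2.475. F_crit ≈ 3.354. Fail to reject H₀.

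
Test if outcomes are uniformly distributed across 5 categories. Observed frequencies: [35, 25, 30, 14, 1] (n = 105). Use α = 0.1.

Expected = 21 each. χ² = Σ(O-E)²/E = 35.333. df = 4, critical value = 7.779. Reject H₀.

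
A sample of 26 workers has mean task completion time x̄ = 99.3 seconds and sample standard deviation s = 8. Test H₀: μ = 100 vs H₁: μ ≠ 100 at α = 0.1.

t = (x̄ - μ₀)/(s/√n) = (99.3 - 100)/(8/√26) = -0.446. df = 25, critical t = ±1.708. Fail to reject H₀.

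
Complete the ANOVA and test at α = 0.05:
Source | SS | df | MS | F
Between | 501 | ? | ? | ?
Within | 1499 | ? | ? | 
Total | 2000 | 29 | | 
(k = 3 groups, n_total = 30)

df_between = 2, df_within = 27. MS_between = 250.5, MS_within = 55.52. F = 4.512, F_crit ≈ 3.354. Reject H₀.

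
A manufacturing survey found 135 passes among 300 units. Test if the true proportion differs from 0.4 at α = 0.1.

p̂ = 0.45, p₀ = 0.4. z = (p̂ - p₀)/√(p₀(1-p₀)/n) = 1.768. Critical: ±1.645. Reject H₀.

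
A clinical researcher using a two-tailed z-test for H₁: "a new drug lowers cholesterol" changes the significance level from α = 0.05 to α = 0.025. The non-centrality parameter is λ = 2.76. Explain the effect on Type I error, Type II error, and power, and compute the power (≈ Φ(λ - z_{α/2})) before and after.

Decreasing α from 0.05 to 0.025:
• Type I error rate decreases (α is the Type I rate by definition).
• Critical value moves from z_{α/2} = 1.96 to 2.241, so power = Φ(λ - z_{α/2}) goes from Φ(2.76 - 1.96) = 0.788 to Φ(2.76 - 2.241) = 0.698.
• Type II error rate β = 1 - power therefore increases (0.212 → 0.302).
Appropriate when false positives are costly — here, approving an ineffective drug — patients take a useless medication and may skip effective alternatives.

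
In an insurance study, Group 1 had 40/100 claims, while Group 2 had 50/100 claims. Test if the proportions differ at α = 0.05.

p̂₁ = 0.4, p̂₂ = 0.5, pooled p̂ = 0.45. z = -1.421. Critical: ±1.96. Fail to reject H₀.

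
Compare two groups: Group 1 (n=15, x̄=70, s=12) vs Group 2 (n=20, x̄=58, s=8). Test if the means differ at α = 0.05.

Pooled sp = 9.9. t = 3.55, df = 33. Critical t = ±2.035. Reject H₀.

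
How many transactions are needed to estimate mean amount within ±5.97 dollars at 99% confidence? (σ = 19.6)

n = (z*σ/E)² = (2.576×19.6/5.97)² = 71.5 → n = 72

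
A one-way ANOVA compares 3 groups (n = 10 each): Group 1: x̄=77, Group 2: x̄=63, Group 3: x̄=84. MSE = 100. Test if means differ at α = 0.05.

Grand mean = 74.67. SS_between = 2286.67, MS_between = 1143.33. F = 11.433, F_crit ≈ 3.354. Reject H₀.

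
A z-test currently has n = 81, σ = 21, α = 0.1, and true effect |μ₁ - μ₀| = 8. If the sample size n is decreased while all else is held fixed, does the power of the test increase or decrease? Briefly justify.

Power decreases: a smaller n inflates the standard error σ/√n, pulling the sampling distribution under H₁ back toward the critical value.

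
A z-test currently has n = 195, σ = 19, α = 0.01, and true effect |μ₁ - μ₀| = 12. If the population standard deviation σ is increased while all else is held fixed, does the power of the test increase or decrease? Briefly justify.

Power decreases: a larger σ inflates the standard error σ/√n, pulling the sampling distribution under H₁ back toward the critical value.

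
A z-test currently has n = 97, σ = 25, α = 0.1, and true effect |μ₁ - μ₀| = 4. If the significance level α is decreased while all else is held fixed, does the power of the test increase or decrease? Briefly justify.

Power decreases: a smaller α raises the critical value, so less of the H₁ sampling distribution falls in the rejection region.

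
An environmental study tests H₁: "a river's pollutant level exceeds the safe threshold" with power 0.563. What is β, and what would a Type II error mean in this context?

β = 1 - power = 1 - 0.563 = 0.437. A Type II error is failing to reject H₀ when H₀ is false (false negative) — here, failing to conclude that a river's pollutant level exceeds the safe threshold when in fact it is true. Consequence: allowing unsafe pollution to continue.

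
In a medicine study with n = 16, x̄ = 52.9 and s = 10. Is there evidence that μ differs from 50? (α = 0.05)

t = (x̄ - μ₀)/(s/√n) = (52.9 - 50)/(10/√16) = 1.16. df = 15, critical t = ±2.131. Fail to reject H₀.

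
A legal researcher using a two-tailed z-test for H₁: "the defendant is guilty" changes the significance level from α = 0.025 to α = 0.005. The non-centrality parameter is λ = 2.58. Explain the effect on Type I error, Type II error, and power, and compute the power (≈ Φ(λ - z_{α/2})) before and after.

Decreasing α from 0.025 to 0.005:
• Type I error rate decreases (α is the Type I rate by definition).
• Critical value moves from z_{α/2} = 2.241 to 2.807, so power = Φ(λ - z_{α/2}) goes from Φ(2.58 - 2.241) = 0.633 to Φ(2.58 - 2.807) = 0.41.
• Type II error rate β = 1 - power therefore increases (0.367 → 0.59).
Appropriate when false positives are costly — here, convicting an innocent person.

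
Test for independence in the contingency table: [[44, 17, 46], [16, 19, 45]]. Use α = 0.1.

χ² = 9.488. df = 2, critical = 4.605. Reject H₀. Variables are dependent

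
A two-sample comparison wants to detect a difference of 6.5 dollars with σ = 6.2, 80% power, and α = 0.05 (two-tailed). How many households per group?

n per group = 2(z_α/2 + z_β)²σ²/d² = 2×(1.96 + 0.84)²×6.2²/6.5² = 14.3 → n = 15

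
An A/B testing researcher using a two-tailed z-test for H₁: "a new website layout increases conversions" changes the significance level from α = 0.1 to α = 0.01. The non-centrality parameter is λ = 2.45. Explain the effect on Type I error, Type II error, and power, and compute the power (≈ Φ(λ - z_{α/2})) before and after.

Decreasing α from 0.1 to 0.01:
• Type I error rate decreases (α is the Type I rate by definition).
• Critical value moves from z_{α/2} = 1.645 to 2.576, so power = Φ(λ - z_{α/2}) goes from Φ(2.45 - 1.645) = 0.79 to Φ(2.45 - 2.576) = 0.45.
• Type II error rate β = 1 - power therefore increases (0.21 → 0.55).
Appropriate when false positives are costly — here, rolling out a layout that doesn't actually help — wasted engineering effort.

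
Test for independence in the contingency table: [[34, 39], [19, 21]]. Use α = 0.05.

χ² = 0.009. df = 1, critical = 3.841. Fail to reject H₀. No evidence of dependence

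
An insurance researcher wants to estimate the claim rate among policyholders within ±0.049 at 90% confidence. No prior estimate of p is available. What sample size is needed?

Conservative approach: use p = 0.5 (maximizes p(1-p) = 0.25). n = z²(0.25)/E² = 1.645²×0.25/0.049² = 281.8 → n = 282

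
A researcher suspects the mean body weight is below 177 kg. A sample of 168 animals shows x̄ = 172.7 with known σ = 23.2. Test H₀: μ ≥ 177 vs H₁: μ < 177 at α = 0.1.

z = -2.402. Critical value: -1.28. Reject H₀.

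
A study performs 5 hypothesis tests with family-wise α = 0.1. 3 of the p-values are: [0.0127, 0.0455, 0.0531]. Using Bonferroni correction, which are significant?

Bonferroni α = 0.1/5 = 0.02. Significant p-values: [0.0127]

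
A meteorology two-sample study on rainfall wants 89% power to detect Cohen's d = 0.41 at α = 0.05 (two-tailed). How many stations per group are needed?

z_{α/2} = 1.96, z_β = Φ⁻¹(0.89) = 1.227. For small effect (d = 0.41): n per group = 2(z_{α/2} + z_β)²/d² = 2(1.96 + 1.227)²/0.41² = 120.8 → 121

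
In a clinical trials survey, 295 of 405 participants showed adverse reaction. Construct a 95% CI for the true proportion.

p̂ = 0.728. CI = p̂ ± z*√(p̂(1-p̂)/n) = (0.685, 0.772)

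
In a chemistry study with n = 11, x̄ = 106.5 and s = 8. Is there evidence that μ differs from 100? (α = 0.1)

t = (x̄ - μ₀)/(s/√n) = (106.5 - 100)/(8/√11) = 2.695. df = 10, critical t = ±1.812. Reject H₀.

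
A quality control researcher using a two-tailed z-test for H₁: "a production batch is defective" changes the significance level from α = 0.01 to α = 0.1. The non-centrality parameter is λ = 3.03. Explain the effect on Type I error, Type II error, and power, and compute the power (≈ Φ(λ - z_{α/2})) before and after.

Increasing α from 0.01 to 0.1:
• Type I error rate increases (α is the Type I rate by definition).
• Critical value moves from z_{α/2} = 2.576 to 1.645, so power = Φ(λ - z_{α/2}) goes from Φ(3.03 - 2.576) = 0.675 to Φ(3.03 - 1.645) = 0.917.
• Type II error rate β = 1 - power therefore decreases (0.325 → 0.083).
Appropriate when false negatives are costly — here, shipping a defective batch — faulty products reach customers.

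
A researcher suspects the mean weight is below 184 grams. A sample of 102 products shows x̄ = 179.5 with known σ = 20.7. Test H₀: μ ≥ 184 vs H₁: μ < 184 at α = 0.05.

z = -2.196. Critical value: -1.645. Reject H₀.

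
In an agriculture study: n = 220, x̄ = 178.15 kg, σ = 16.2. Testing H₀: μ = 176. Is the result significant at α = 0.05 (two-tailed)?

z = (178.15 - 176)/(16.2/√220) = 1.968. Since |z| > 1.96, significant at α = 0.05.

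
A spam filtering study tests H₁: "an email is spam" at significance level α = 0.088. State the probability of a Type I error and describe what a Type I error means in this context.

P(Type I error) = α = 0.088. A Type I error is rejecting H₀ when H₀ is actually true (false positive) — here, concluding that an email is spam when in fact this is not the case. Consequence: a legitimate email is sent to the spam folder and the user misses it.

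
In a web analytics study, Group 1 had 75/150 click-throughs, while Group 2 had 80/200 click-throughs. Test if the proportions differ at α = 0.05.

p̂₁ = 0.5, p̂₂ = 0.4, pooled p̂ = 0.443. z = 1.864. Critical: ±1.96. Fail to reject H₀.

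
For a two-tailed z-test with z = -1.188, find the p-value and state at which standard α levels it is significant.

p = 2·P(Z > |-1.188|) = 2·(1 - Φ(1.188)) ≈ 0.2348. Not significant at any standard level.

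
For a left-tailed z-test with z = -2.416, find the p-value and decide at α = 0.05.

p = P(Z < -2.416) = Φ(-2.416) ≈ 0.0078. Since p < 0.05, reject H₀ (significant) at α = 0.05.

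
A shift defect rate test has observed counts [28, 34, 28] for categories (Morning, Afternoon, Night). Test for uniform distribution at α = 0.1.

Expected = 30 each. χ² = Σ(O-E)²/E = 0.8. df = 2, critical value = 4.605. Fail to reject H₀.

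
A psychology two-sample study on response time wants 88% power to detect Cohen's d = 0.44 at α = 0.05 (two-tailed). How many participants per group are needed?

z_{α/2} = 1.96, z_β = Φ⁻¹(0.88) = 1.175. For small effect (d = 0.44): n per group = 2(z_{α/2} + z_β)²/d² = 2(1.96 + 1.175)²/0.44² = 101.5 → 102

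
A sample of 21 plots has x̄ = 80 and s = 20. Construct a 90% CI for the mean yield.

CI = x̄ ± t*(s/√n) = 80 ± 1.725(20/√21) = (72.47, 87.53)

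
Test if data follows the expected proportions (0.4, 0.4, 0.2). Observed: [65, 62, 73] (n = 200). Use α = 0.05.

Expected: [80.0, 80.0, 40.0]. χ² = 34.087. df = 2, critical = 5.991. Reject H₀.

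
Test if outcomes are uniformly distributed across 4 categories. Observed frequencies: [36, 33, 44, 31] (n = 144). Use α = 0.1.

Expected = 36 each. χ² = Σ(O-E)²/E = 2.722. df = 3, critical value = 6.251. Fail to reject H₀.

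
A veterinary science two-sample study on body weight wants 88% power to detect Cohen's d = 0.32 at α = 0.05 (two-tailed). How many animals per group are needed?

z_{α/2} = 1.96, z_β = Φ⁻¹(0.88) = 1.175. For small effect (d = 0.32): n per group = 2(z_{α/2} + z_β)²/d² = 2(1.96 + 1.175)²/0.32² = 192.0 → 192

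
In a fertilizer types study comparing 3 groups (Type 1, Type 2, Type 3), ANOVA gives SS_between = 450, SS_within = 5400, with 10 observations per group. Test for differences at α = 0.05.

df_between = 2, df_within = 27. F = MS_between/MS_within = 225.0/200.0 = 1.125. F_crit ≈ 3.354. Fail to reject H₀.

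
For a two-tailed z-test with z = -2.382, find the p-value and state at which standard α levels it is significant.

p = 2·P(Z > |-2.382|) = 2·(1 - Φ(2.382)) ≈ 0.0172. Significant at α = 0.1; Significant at α = 0.05.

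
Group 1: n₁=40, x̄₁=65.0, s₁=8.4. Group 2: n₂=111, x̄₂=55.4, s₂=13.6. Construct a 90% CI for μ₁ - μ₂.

Difference = 9.6. SE = √(8.4²/40 + 13.6²/111) = 1.852. CI = (6.55, 12.65)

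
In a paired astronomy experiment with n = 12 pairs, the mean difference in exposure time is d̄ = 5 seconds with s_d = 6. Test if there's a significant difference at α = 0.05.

t = d̄/(s_d/√n) = 5/(6/√12) = 2.887. df = 11, critical t = ±2.201. Reject H₀.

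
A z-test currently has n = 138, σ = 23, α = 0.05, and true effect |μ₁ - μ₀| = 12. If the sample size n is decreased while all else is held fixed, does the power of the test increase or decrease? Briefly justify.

Power decreases: a smaller n inflates the standard error σ/√n, pulling the sampling distribution under H₁ back toward the critical value.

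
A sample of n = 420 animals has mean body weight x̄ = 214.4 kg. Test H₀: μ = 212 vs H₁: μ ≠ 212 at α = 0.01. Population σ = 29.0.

z = (x̄ - μ₀)/(σ/√n) = (214.4 - 212)/(29.0/√420) = 1.696. Critical value: ±2.576. Since |1.696| ≤ 2.576, Fail to reject H₀.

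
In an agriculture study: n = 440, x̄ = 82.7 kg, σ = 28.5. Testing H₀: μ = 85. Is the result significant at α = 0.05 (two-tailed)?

z = (82.7 - 85)/(28.5/√440) = -1.693. Since |z| ≤ 1.96, not significant at α = 0.05.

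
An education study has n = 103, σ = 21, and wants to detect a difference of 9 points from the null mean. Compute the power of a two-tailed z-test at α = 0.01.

SE = σ/√n = 21/√103 = 2.069. Non-centrality λ = d/SE = 9/2.069 = 4.35. Power ≈ Φ(λ - z_{α/2}) = Φ(4.35 - 2.576) = Φ(1.774) = 0.962.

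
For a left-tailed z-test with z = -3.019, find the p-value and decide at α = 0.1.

p = P(Z < -3.019) = Φ(-3.019) ≈ 0.0013. Since p < 0.1, reject H₀ (significant) at α = 0.1.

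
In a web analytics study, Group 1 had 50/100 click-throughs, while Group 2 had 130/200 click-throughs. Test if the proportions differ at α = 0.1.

p̂₁ = 0.5, p̂₂ = 0.65, pooled p̂ = 0.6. z = -2.5. Critical: ±1.645. Reject H₀.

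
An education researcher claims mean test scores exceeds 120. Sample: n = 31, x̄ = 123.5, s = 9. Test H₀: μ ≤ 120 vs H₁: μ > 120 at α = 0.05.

t = (123.5 - 120)/(9/√31) = 2.165, df = 30. Critical t = 1.697. Reject H₀.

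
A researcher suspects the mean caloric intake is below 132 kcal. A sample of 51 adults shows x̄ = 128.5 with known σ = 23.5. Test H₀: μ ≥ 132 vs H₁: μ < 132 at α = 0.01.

z = -1.064. Critical value: -2.33. Fail to reject H₀.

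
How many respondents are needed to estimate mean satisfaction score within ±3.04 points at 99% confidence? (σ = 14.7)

n = (z*σ/E)² = (2.576×14.7/3.04)² = 155.2 → n = 156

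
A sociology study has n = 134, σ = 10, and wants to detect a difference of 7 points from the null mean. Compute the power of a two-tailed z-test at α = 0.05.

SE = σ/√n = 10/√134 = 0.864. Non-centrality λ = d/SE = 7/0.864 = 8.103. Power ≈ Φ(λ - z_{α/2}) = Φ(8.103 - 1.96) = Φ(6.143) = 1.0.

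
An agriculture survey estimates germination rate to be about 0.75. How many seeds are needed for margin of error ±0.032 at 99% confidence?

n = z²p(1-p)/E² = 2.576²×0.75×0.25/0.032² = 1215.05 → n = 1216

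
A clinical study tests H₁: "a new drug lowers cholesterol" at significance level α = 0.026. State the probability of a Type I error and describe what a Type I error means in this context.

P(Type I error) = α = 0.026. A Type I error is rejecting H₀ when H₀ is actually true (false positive) — here, concluding that a new drug lowers cholesterol when in fact this is not the case. Consequence: approving an ineffective drug — patients take a useless medication and may skip effective alternatives.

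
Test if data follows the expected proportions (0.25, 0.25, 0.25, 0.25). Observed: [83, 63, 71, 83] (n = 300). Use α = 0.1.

Expected: [75.0, 75.0, 75.0, 75.0]. χ² = 3.84. df = 3, critical = 6.251. Fail to reject H₀.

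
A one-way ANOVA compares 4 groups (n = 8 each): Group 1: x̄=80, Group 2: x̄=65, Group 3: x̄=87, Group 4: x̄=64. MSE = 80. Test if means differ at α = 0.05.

Grand mean = 74.0. SS_between = 3088.0, MS_between = 1029.33. F = 12.867, F_crit ≈ 2.947. Reject H₀.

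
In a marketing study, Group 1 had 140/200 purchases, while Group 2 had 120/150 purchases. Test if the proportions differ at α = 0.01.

p̂₁ = 0.7, p̂₂ = 0.8, pooled p̂ = 0.743. z = -2.118. Critical: ±2.576. Fail to reject H₀.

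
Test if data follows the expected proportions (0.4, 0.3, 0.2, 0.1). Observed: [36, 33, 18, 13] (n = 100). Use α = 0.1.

Expected: [40.0, 30.0, 20.0, 10.0]. χ² = 1.8. df = 3, critical = 6.251. Fail to reject H₀.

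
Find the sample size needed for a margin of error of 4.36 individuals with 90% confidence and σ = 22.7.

n = (z*σ/E)² = (1.645×22.7/4.36)² = 73.4 → n = 74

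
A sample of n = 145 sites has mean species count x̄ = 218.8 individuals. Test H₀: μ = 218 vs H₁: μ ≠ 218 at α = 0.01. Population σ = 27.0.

z = (x̄ - μ₀)/(σ/√n) = (218.8 - 218)/(27.0/√145) = 0.357. Critical value: ±2.576. Since |0.357| ≤ 2.576, Fail to reject H₀.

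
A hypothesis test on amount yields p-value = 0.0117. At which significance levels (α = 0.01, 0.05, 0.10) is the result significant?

p = 0.0117. Significant at: α = 0.05, 0.1.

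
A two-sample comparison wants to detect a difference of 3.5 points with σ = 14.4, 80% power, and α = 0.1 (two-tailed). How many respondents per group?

n per group = 2(z_α/2 + z_β)²σ²/d² = 2×(1.645 + 0.84)²×14.4²/3.5² = 209.1 → n = 210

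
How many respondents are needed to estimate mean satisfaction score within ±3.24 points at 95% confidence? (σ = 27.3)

n = (z*σ/E)² = (1.96×27.3/3.24)² = 272.7 → n = 273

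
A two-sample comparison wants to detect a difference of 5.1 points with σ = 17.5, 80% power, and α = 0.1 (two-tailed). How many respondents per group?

n per group = 2(z_α/2 + z_β)²σ²/d² = 2×(1.645 + 0.84)²×17.5²/5.1² = 145.4 → n = 146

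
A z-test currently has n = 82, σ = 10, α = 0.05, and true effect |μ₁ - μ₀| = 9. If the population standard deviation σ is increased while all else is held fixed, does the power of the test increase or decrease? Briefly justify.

Power decreases: a larger σ inflates the standard error σ/√n, pulling the sampling distribution under H₁ back toward the critical value.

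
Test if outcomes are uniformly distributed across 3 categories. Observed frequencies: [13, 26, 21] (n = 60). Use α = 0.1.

Expected = 20 each. χ² = Σ(O-E)²/E = 4.3. df = 2, critical value = 4.605. Fail to reject H₀.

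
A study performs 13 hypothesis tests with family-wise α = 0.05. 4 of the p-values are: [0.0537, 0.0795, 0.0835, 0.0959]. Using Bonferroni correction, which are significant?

Bonferroni α = 0.05/13 = 0.00385. None of the given p-values are significant.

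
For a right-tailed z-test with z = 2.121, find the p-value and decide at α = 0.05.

p = P(Z > 2.121) = 1 - Φ(2.121) ≈ 0.017. Since p < 0.05, reject H₀ (significant) at α = 0.05.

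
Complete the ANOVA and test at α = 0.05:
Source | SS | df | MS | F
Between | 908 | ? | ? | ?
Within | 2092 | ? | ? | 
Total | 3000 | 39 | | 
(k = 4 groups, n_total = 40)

df_between = 3, df_within = 36. MS_between = 302.67, MS_within = 58.11. F = 5.208, F_crit ≈ 2.866. Reject H₀.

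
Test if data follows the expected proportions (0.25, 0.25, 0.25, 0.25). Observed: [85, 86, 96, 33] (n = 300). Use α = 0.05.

Expected: [75.0, 75.0, 75.0, 75.0]. χ² = 32.347. df = 3, critical = 7.815. Reject H₀.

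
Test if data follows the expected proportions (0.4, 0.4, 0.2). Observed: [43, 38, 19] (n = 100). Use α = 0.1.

Expected: [40.0, 40.0, 20.0]. χ² = 0.375. df = 2, critical = 4.605. Fail to reject H₀.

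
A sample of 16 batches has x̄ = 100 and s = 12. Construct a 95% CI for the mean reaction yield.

CI = x̄ ± t*(s/√n) = 100 ± 2.131(12/√16) = (93.61, 106.39)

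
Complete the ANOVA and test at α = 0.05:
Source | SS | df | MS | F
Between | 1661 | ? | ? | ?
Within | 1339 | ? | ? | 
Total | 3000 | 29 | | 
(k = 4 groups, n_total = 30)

df_between = 3, df_within = 26. MS_between = 553.67, MS_within = 51.5. F = 10.751, F_crit ≈ 2.975. Reject H₀.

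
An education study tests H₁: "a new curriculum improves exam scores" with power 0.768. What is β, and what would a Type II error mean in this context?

β = 1 - power = 1 - 0.768 = 0.232. A Type II error is failing to reject H₀ when H₀ is false (false negative) — here, failing to conclude that a new curriculum improves exam scores when in fact it is true. Consequence: keeping the old curriculum when the new one would have helped students.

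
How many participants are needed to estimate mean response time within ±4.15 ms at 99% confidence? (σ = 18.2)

n = (z*σ/E)² = (2.576×18.2/4.15)² = 127.6 → n = 128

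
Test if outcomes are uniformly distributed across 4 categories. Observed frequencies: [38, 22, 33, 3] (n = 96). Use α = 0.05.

Expected = 24 each. χ² = Σ(O-E)²/E = 30.083. df = 3, critical value = 7.815. Reject H₀.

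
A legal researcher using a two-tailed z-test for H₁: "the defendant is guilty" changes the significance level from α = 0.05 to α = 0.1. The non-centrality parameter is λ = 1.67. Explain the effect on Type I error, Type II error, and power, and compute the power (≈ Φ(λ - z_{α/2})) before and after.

Increasing α from 0.05 to 0.1:
• Type I error rate increases (α is the Type I rate by definition).
• Critical value moves from z_{α/2} = 1.96 to 1.645, so power = Φ(λ - z_{α/2}) goes from Φ(1.67 - 1.96) = 0.386 to Φ(1.67 - 1.645) = 0.51.
• Type II error rate β = 1 - power therefore decreases (0.614 → 0.49).
Appropriate when false negatives are costly — here, acquitting a guilty person.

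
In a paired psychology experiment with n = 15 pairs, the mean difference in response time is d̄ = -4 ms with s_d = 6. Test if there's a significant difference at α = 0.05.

t = d̄/(s_d/√n) = -4/(6/√15) = -2.582. df = 14, critical t = ±2.145. Reject H₀.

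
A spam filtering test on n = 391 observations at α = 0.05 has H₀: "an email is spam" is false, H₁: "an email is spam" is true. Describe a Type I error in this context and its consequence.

Type I error: rejecting H₀ when it is true — concluding that an email is spam when in fact it is not. Consequence: a legitimate email is sent to the spam folder and the user misses it.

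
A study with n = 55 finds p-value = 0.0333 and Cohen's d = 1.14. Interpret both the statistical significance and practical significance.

Statistically significant (p = 0.0333 < 0.05). Cohen's d = 1.14 indicates a large effect size. Both statistical and practical significance should be considered.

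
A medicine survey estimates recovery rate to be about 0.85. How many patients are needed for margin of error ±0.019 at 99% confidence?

n = z²p(1-p)/E² = 2.576²×0.85×0.15/0.019² = 2343.7 → n = 2344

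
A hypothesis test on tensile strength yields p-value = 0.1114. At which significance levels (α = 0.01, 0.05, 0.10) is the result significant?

p = 0.1114. Not significant at any of the given levels.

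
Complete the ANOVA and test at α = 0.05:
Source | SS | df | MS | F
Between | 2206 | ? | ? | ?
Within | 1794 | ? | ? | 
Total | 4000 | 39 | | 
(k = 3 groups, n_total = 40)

df_between = 2, df_within = 37. MS_between = 1103.0, MS_within = 48.49. F = 22.749, F_crit ≈ 3.252. Reject H₀.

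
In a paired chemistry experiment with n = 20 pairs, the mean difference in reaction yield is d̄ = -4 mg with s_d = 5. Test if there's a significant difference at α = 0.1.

t = d̄/(s_d/√n) = -4/(5/√20) = -3.578. df = 19, critical t = ±1.729. Reject H₀.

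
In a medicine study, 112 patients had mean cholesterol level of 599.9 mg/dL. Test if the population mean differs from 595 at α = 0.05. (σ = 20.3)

z = (x̄ - μ₀)/(σ/√n) = (599.9 - 595)/(20.3/√112) = 2.555. Critical value: ±1.96. Since |2.555| > 1.96, Reject H₀.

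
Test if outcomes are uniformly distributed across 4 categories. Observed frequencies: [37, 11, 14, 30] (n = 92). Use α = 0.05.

Expected = 23 each. χ² = Σ(O-E)²/E = 20.435. df = 3, critical value = 7.815. Reject H₀.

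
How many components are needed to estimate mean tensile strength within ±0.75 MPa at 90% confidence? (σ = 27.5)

n = (z*σ/E)² = (1.645×27.5/0.75)² = 3638.1 → n = 3639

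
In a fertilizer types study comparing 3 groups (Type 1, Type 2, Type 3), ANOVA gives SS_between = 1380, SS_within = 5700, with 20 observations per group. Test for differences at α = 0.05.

df_between = 2, df_within = 57. F = MS_between/MS_within = 690.0/100.0 = 6.9. F_crit ≈ 3.159. Reject H₀. At least one mean differs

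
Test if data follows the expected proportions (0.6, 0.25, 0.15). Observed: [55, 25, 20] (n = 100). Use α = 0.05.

Expected: [60.0, 25.0, 15.0]. χ² = 2.083. df = 2, critical = 5.991. Fail to reject H₀.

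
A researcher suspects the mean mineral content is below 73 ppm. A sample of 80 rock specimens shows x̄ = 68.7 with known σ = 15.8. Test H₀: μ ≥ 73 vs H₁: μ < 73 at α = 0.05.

z = -2.434. Critical value: -1.645. Reject H₀.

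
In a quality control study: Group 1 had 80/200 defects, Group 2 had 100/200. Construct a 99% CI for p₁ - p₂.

p̂₁ = 0.4, p̂₂ = 0.5. Difference = -0.1. CI = (-0.228, 0.028)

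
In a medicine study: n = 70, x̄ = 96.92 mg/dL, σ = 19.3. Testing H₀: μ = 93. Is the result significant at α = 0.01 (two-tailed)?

z = (96.92 - 93)/(19.3/√70) = 1.699. Since |z| ≤ 2.576, not significant at α = 0.01.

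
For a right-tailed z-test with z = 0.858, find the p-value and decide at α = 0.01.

p = P(Z > 0.858) = 1 - Φ(0.858) ≈ 0.1954. Since p ≥ 0.01, fail to reject H₀ (not significant) at α = 0.01.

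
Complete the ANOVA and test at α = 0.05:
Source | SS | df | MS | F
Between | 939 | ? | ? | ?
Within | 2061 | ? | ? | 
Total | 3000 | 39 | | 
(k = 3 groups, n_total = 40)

df_between = 2, df_within = 37. MS_between = 469.5, MS_within = 55.7. F = 8.429, F_crit ≈ 3.252. Reject H₀.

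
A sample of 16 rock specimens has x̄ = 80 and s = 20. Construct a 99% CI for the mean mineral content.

CI = x̄ ± t*(s/√n) = 80 ± 2.947(20/√16) = (65.27, 94.73)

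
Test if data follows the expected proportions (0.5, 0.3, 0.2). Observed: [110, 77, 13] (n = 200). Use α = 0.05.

Expected: [100.0, 60.0, 40.0]. χ² = 24.042. df = 2, critical = 5.991. Reject H₀.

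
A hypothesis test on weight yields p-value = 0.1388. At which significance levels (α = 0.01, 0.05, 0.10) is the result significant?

p = 0.1388. Not significant at any of the given levels.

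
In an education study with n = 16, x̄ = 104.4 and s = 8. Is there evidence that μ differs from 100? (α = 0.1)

t = (x̄ - μ₀)/(s/√n) = (104.4 - 100)/(8/√16) = 2.2. df = 15, critical t = ±1.753. Reject H₀.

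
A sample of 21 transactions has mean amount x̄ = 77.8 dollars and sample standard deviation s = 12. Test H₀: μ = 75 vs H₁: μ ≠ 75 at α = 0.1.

t = (x̄ - μ₀)/(s/√n) = (77.8 - 75)/(12/√21) = 1.069. df = 20, critical t = ±1.725. Fail to reject H₀.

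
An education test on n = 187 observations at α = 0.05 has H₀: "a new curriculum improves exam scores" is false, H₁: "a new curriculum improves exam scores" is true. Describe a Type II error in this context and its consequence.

Type II error: failing to reject H₀ when it is false — concluding that a new curriculum improves exam scores is not supported when in fact it is. Consequence: keeping the old curriculum when the new one would have helped students.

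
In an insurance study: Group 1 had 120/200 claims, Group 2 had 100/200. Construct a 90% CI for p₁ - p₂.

p̂₁ = 0.6, p̂₂ = 0.5. Difference = 0.1. CI = (0.019, 0.181)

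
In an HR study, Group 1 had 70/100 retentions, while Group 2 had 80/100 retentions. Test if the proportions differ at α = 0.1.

p̂₁ = 0.7, p̂₂ = 0.8, pooled p̂ = 0.75. z = -1.633. Critical: ±1.645. Fail to reject H₀.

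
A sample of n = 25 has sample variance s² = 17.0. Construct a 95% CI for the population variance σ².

df = 24. χ²_{0.025} = 39.364, χ²_{0.975} = 12.401. CI for σ² = ((n-1)s²/χ²_{α/2}, (n-1)s²/χ²_{1-α/2}) = (24·17.0/39.364, 24·17.0/12.401) = (10.36, 32.9)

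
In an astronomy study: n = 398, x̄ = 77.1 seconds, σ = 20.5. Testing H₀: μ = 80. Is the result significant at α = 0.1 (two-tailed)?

z = (77.1 - 80)/(20.5/√398) = -2.822. Since |z| > 1.645, significant at α = 0.1.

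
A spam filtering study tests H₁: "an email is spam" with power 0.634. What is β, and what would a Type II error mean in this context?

β = 1 - power = 1 - 0.634 = 0.366. A Type II error is failing to reject H₀ when H₀ is false (false negative) — here, failing to conclude that an email is spam when in fact it is true. Consequence: a spam email lands in the inbox.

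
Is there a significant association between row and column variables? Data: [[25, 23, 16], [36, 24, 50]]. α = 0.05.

χ² = 7.912. df = 2, critical = 5.991. Reject H₀. Variables are dependent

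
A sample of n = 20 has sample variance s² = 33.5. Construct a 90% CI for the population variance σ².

df = 19. χ²_{0.05} = 30.144, χ²_{0.95} = 10.117. CI for σ² = ((n-1)s²/χ²_{α/2}, (n-1)s²/χ²_{1-α/2}) = (19·33.5/30.144, 19·33.5/10.117) = (21.12, 62.91)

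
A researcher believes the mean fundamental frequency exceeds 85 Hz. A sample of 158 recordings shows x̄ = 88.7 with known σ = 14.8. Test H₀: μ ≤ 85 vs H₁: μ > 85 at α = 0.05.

z = 3.142. Critical value: 1.645. Reject H₀.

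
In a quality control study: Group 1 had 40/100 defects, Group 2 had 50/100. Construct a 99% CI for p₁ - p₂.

p̂₁ = 0.4, p̂₂ = 0.5. Difference = -0.1. CI = (-0.28, 0.08)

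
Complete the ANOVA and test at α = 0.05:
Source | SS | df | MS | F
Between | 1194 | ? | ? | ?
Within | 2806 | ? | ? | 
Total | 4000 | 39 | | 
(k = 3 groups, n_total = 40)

df_between = 2, df_within = 37. MS_between = 597.0, MS_within = 75.84. F = 7.872, F_crit ≈ 3.252. Reject H₀.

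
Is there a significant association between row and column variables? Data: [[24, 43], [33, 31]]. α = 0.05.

χ² = 3.3. df = 1, critical = 3.841. Fail to reject H₀. No evidence of dependence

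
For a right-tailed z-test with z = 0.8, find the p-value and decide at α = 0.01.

p = P(Z > 0.8) = 1 - Φ(0.8) ≈ 0.2119. Since p ≥ 0.01, fail to reject H₀ (not significant) at α = 0.01.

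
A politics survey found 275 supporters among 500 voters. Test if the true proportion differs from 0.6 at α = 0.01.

p̂ = 0.55, p₀ = 0.6. z = (p̂ - p₀)/√(p₀(1-p₀)/n) = -2.282. Critical: ±2.576. Fail to reject H₀.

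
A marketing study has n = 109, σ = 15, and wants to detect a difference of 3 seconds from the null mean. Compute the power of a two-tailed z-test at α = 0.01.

SE = σ/√n = 15/√109 = 1.437. Non-centrality λ = d/SE = 3/1.437 = 2.088. Power ≈ Φ(λ - z_{α/2}) = Φ(2.088 - 2.576) = Φ(-0.488) = 0.313.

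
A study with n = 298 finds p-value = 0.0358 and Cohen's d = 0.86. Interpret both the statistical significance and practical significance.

Statistically significant (p = 0.0358 < 0.05). Cohen's d = 0.86 indicates a large effect size. Both statistical and practical significance should be considered.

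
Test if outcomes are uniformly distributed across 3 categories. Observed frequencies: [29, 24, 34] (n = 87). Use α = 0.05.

Expected = 29 each. χ² = Σ(O-E)²/E = 1.724. df = 2, critical value = 5.991. Fail to reject H₀.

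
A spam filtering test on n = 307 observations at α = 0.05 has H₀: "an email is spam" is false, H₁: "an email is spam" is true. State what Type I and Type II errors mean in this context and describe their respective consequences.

Type I (false positive): concluding that an email is spam when it is not — a legitimate email is sent to the spam folder and the user misses it. Type II (false negative): failing to conclude that an email is spam when it is — a spam email lands in the inbox. Which is costlier depends on domain priorities and is a judgement call rather than a statistical fact.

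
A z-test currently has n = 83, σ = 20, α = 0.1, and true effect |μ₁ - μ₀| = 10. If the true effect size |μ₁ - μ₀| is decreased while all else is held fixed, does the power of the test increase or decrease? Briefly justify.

Power decreases: a smaller true effect decreases the non-centrality λ = |μ₁ - μ₀|/(σ/√n).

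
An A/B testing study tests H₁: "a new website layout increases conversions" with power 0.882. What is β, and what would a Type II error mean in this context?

β = 1 - power = 1 - 0.882 = 0.118. A Type II error is failing to reject H₀ when H₀ is false (false negative) — here, failing to conclude that a new website layout increases conversions when in fact it is true. Consequence: discarding a layout that would have improved conversions — lost revenue.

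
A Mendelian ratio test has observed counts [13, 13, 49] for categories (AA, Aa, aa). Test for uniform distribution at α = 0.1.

Expected = 25 each. χ² = Σ(O-E)²/E = 34.56. df = 2, critical value = 4.605. Reject H₀.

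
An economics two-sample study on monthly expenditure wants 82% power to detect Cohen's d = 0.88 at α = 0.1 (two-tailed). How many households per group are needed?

z_{α/2} = 1.645, z_β = Φ⁻¹(0.82) = 0.915. For large effect (d = 0.88): n per group = 2(z_{α/2} + z_β)²/d² = 2(1.645 + 0.915)²/0.88² = 16.9 → 17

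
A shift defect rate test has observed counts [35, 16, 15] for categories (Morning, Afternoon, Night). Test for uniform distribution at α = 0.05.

Expected = 22 each. χ² = Σ(O-E)²/E = 11.545. df = 2, critical value = 5.991. Reject H₀.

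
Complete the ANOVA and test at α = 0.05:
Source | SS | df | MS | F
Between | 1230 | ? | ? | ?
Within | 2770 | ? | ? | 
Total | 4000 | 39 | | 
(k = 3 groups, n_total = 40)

df_between = 2, df_within = 37. MS_between = 615.0, MS_within = 74.86. F = 8.215, F_crit ≈ 3.252. Reject H₀.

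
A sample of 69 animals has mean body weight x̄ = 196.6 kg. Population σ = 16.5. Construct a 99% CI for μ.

CI = x̄ ± z*(σ/√n) = 196.6 ± 2.576(16.5/√69) = 196.6 ± 5.12 = (191.48, 201.72)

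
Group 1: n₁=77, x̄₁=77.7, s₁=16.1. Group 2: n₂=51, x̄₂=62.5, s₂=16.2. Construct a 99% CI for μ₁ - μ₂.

Difference = 15.2. SE = √(16.1²/77 + 16.2²/51) = 2.918. CI = (7.68, 22.72)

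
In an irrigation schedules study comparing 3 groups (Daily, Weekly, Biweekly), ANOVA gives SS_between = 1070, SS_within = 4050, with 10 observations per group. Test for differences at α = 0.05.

df_between = 2, df_within = 27. F = MS_between/MS_within = 535.0/150.0 = 3.567. F_crit ≈ 3.354. Reject H₀. At least one mean differs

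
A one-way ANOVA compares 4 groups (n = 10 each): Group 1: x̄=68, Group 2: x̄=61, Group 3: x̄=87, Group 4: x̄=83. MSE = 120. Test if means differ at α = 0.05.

Grand mean = 74.75. SS_between = 4527.5, MS_between = 1509.17. F = 12.576, F_crit ≈ 2.866. Reject H₀.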